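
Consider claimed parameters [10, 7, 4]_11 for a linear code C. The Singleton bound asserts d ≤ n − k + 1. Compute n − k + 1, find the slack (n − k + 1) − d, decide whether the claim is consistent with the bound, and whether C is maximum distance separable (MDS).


Singleton RHS = n − k + 1 = 4, slack = 0, bound satisfied, MDS.

Singleton bound: d ≤ n − k + 1.
Here n = 10, k = 7, so n − k + 1 = 4.
Given d = 4, check d ≤ 4: YES.
Slack = (n − k + 1) − d = 0.
The code is MDS (slack = 0).
Description: the claimed parameters are [10, 7, 4]_11; such a code would be MDS (meets Singleton bound).


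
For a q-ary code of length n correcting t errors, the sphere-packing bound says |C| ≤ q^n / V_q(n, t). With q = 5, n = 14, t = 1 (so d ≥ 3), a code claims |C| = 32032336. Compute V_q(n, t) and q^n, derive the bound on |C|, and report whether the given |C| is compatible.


V_q(n, t) = 57, q^n = 6103515625, Hamming bound = 107079221, |C| = 32032336 ≤ bound (satisfied).

Step 1: Compute V_q(n, t) = Σ_{j=0}^1 C(n, j) (q−1)^j.
  j = 0: C(14,0)·(4)^0 = 1·1 = 1.
  j = 1: C(14,1)·(4)^1 = 14·4 = 56.
  V_q(n, t) = 1 + 56 = 57.
Step 2: q^n = 5^14 = 6103515625.
Step 3: Hamming bound ⌊q^n / V_q(n,t)⌋ = ⌊6103515625/57⌋ = 107079221.
Step 4: Compare |C| = 32032336 to 107079221: satisfied.
The claimed |C| lies below the Hamming bound.


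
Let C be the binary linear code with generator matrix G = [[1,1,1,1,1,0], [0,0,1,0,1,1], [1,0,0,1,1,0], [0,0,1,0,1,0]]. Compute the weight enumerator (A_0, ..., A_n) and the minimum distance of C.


Weight distribution: A_0 = 1, A_1 = 1, A_2 = 3, A_3 = 6, A_4 = 3, A_5 = 1, A_6 = 1. Minimum distance d = 1.

Enumerate all 2^4 = 16 messages m ∈ F_2^4.
For each, compute codeword c = mG in F_2^6, then tally its weight.
  m = 0000 → c = 000000, weight = 0.
  m = 1000 → c = 111110, weight = 5.
  m = 0100 → c = 001011, weight = 3.
  m = 1100 → c = 110101, weight = 4.
  m = 0010 → c = 100110, weight = 3.
  m = 1010 → c = 011000, weight = 2.
  m = 0110 → c = 101101, weight = 4.
  m = 1110 → c = 010011, weight = 3.
  m = 0001 → c = 001010, weight = 2.
  m = 1001 → c = 110100, weight = 3.
  m = 0101 → c = 000001, weight = 1.
  m = 1101 → c = 111111, weight = 6.
  m = 0011 → c = 101100, weight = 3.
  m = 1011 → c = 010010, weight = 2.
  m = 0111 → c = 100111, weight = 4.
  m = 1111 → c = 011001, weight = 3.
Tally weights:
  weight 0: 1 codewords.
  weight 1: 1 codewords.
  weight 2: 3 codewords.
  weight 3: 6 codewords.
  weight 4: 3 codewords.
  weight 5: 1 codewords.
  weight 6: 1 codewords.
Minimum distance d = smallest w > 0 with A_w > 0 = 1.
Sanity: Σ A_w = 16 = 2^4 = 16 ✓.


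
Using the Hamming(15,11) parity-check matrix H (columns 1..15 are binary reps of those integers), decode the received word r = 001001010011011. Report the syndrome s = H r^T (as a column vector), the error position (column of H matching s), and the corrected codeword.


s = (1, 0, 1, 1)^T, error position = 11, corrected codeword c = 001001010001011

Compute s = H r^T mod 2 one row at a time:
  s_1 = 1 + 0 + 0 + 1 + 1 + 0 + 1 + 1 = 5 ≡ 1 (mod 2).
  s_2 = 0 + 0 + 1 + 0 + 1 + 0 + 1 + 1 = 4 ≡ 0 (mod 2).
  s_3 = 0 + 1 + 1 + 0 + 0 + 1 + 1 + 1 = 5 ≡ 1 (mod 2).
  s_4 = 0 + 1 + 0 + 0 + 0 + 1 + 0 + 1 = 3 ≡ 1 (mod 2).
s = (1, 0, 1, 1)^T — this equals column 11 of H (binary 1011), so error is at position 11.
Correct: flip bit 11 of r = 001001010011011 to get c = 001001010001011.


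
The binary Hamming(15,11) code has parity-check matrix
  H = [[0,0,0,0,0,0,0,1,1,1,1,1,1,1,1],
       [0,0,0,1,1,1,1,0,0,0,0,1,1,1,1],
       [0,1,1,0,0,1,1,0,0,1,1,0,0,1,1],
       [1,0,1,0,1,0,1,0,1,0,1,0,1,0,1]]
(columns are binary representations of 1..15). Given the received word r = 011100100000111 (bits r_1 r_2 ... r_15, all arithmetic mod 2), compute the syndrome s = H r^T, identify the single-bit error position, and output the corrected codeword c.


s = (1, 1, 1, 0)^T, error position = 14, corrected codeword c = 011100100000101

Compute s = H r^T mod 2 one row at a time:
  s_1 = 0 + 0 + 0 + 0 + 0 + 1 + 1 + 1 = 3 ≡ 1 (mod 2).
  s_2 = 1 + 0 + 0 + 1 + 0 + 1 + 1 + 1 = 5 ≡ 1 (mod 2).
  s_3 = 1 + 1 + 0 + 1 + 0 + 0 + 1 + 1 = 5 ≡ 1 (mod 2).
  s_4 = 0 + 1 + 0 + 1 + 0 + 0 + 1 + 1 = 4 ≡ 0 (mod 2).
s = (1, 1, 1, 0)^T — this equals column 14 of H (binary 1110), so error is at position 14.
Correct: flip bit 14 of r = 011100100000111 to get c = 011100100000101.


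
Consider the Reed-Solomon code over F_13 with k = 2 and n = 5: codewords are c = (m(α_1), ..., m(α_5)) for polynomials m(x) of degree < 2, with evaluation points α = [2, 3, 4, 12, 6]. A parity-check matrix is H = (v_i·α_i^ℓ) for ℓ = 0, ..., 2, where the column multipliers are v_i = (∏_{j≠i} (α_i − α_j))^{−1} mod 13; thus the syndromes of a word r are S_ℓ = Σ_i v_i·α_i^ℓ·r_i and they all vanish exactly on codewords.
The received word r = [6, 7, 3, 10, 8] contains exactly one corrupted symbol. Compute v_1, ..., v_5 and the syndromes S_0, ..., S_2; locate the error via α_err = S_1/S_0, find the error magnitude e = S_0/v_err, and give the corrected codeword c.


S = (4, 8, 3), error at position 1, error magnitude e = 8, c = [11, 7, 3, 10, 8].

Step 1: column multipliers v_i = (∏_{j≠i}(α_i − α_j))^{−1} mod 13.
  i = 1 (α = 2): (2−3)(2−4)(2−12)(2−6) = (−1)·(−2)·(−10)·(−4) = 80 ≡ 2, so v_1 = 2^{−1} = 7 (mod 13).
  i = 2 (α = 3): (3−2)(3−4)(3−12)(3−6) = 1·(−1)·(−9)·(−3) = −27 ≡ 12, so v_2 = 12^{−1} = 12 (mod 13).
  i = 3 (α = 4): (4−2)(4−3)(4−12)(4−6) = 2·1·(−8)·(−2) = 32 ≡ 6, so v_3 = 6^{−1} = 11 (mod 13).
  i = 4 (α = 12): (12−2)(12−3)(12−4)(12−6) = 10·9·8·6 = 4320 ≡ 4, so v_4 = 4^{−1} = 10 (mod 13).
  i = 5 (α = 6): (6−2)(6−3)(6−4)(6−12) = 4·3·2·(−6) = −144 ≡ 12, so v_5 = 12^{−1} = 12 (mod 13).
  v = [7, 12, 11, 10, 12].
Step 2: syndromes of r = [6, 7, 3, 10, 8] (all sums mod 13).
  S_0 = Σ v_i r_i = 7·6 + 12·7 + 11·3 + 10·10 + 12·8 = 355 ≡ 4.
  S_1 = Σ v_i α_i r_i = 7·2·6 + 12·3·7 + 11·4·3 + 10·12·10 + 12·6·8 = 2244 ≡ 8.
  α_i^2 mod 13 = [4, 9, 3, 1, 10].
  S_2 = Σ v_i α_i^2 r_i = 7·4·6 + 12·9·7 + 11·3·3 + 10·1·10 + 12·10·8 = 2083 ≡ 3.
  S = (4, 8, 3) ≠ 0, so r is not a codeword (an error is present).
Step 3: locate the error. For a single error e at position i, S_ℓ = v_i·e·α_i^ℓ, so α_err = S_1/S_0.
  S_0^{−1} = 4^{−1} = 10 (mod 13), so α_err = 8·10 = 80 ≡ 2 = α_1. Error position i = 1.
  Consistency check: S_2/S_1 = 3·5 = 15 ≡ 2 = α_err ✓ (single-error assumption holds).
Step 4: error magnitude e = S_0/v_1 = S_0·∏_{j≠1}(α_1 − α_j) = 4·2 = 8 ≡ 8 (mod 13).
Step 5: correct position 1: c_1 = r_1 − e = 6 − 8 ≡ 11 (mod 13). Hence c = [11, 7, 3, 10, 8].
  Check: interpolating c through the α_i gives m(x) = 6 + 9·x (degree < 2) with m(α_i) = c_i for every i, so c is indeed a codeword.


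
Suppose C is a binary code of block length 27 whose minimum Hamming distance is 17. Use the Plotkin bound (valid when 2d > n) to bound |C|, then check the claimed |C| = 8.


Plotkin bound M ≤ 4; given |C| = 8 > bound (violated).

Check applicability: 2d = 34, n = 27.
2d − n = 7 > 0, so Plotkin applies.
Compute d/(2d−n) = 17/7 ≈ 2.4286.
⌊d/(2d−n)⌋ = 2.
Plotkin bound: M ≤ 2·2 = 4.
Given |C| = 8, check: VIOLATED.
This |C| is above the Plotkin bound, so no binary code with n = 27, d = 17 and 8 codewords exists.


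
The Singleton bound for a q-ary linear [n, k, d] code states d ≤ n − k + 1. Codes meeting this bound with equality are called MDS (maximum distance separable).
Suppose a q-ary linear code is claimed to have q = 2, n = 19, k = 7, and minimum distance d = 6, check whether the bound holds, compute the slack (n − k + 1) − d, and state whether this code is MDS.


Singleton RHS = n − k + 1 = 13, slack = 7, bound satisfied, not MDS.

Singleton bound: d ≤ n − k + 1.
Here n = 19, k = 7, so n − k + 1 = 13.
Given d = 6, check d ≤ 13: YES.
Slack = (n − k + 1) − d = 7.
The code is NOT MDS (slack = 7 > 0).
Description: the claimed parameters are [19, 7, 6]_2; such a code would be non-MDS.


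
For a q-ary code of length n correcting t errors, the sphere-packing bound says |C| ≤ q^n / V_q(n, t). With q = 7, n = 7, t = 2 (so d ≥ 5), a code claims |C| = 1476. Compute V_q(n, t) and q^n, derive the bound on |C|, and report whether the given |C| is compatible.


V_q(n, t) = 799, q^n = 823543, Hamming bound = 1030, |C| = 1476 > bound (violated).

Step 1: Compute V_q(n, t) = Σ_{j=0}^2 C(n, j) (q−1)^j.
  j = 0: C(7,0)·(6)^0 = 1·1 = 1.
  j = 1: C(7,1)·(6)^1 = 7·6 = 42.
  j = 2: C(7,2)·(6)^2 = 21·36 = 756.
  V_q(n, t) = 1 + 42 + 756 = 799.
Step 2: q^n = 7^7 = 823543.
Step 3: Hamming bound ⌊q^n / V_q(n,t)⌋ = ⌊823543/799⌋ = 1030.
Step 4: Compare |C| = 1476 to 1030: violated.
The claimed |C| lies above the Hamming bound, so no 7-ary code of length 7 with d ≥ 5 can have 1476 codewords.


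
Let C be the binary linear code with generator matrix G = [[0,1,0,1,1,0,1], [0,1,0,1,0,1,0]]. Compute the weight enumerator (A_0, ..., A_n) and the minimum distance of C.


Weight distribution: A_0 = 1, A_3 = 2, A_4 = 1. Minimum distance d = 3.

Enumerate all 2^2 = 4 messages m ∈ F_2^2.
For each, compute codeword c = mG in F_2^7, then tally its weight.
  m = 00 → c = 0000000, weight = 0.
  m = 10 → c = 0101101, weight = 4.
  m = 01 → c = 0101010, weight = 3.
  m = 11 → c = 0000111, weight = 3.
Tally weights:
  weight 0: 1 codewords.
  weight 3: 2 codewords.
  weight 4: 1 codewords.
Minimum distance d = smallest w > 0 with A_w > 0 = 3.
Sanity: Σ A_w = 4 = 2^2 = 4 ✓.


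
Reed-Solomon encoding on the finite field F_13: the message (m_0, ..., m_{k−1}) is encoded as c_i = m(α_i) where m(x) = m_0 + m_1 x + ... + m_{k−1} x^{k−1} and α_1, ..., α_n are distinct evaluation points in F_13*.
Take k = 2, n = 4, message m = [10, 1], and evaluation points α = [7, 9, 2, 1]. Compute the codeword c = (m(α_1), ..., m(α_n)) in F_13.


c = [4, 6, 12, 11]

Message polynomial: m(x) = 10 + 1·x (mod 13).
For each evaluation point α_i, compute m(α_i) mod 13:
  α_1 = 7: Horner steps 1 → 4, so m(7) = 4.
  α_2 = 9: Horner steps 1 → 6, so m(9) = 6.
  α_3 = 2: Horner steps 1 → 12, so m(2) = 12.
  α_4 = 1: Horner steps 1 → 11, so m(1) = 11.
Codeword c = [4, 6, 12, 11] ∈ F_13^4.


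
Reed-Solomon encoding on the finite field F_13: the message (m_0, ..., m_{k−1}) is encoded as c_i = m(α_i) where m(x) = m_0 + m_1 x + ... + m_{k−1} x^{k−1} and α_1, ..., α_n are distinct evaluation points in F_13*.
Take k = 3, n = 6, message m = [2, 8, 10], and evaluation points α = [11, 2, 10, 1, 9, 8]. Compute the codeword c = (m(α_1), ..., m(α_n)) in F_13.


c = [0, 6, 3, 7, 0, 4]

Message polynomial: m(x) = 2 + 8·x + 10·x^2 (mod 13).
For each evaluation point α_i, compute m(α_i) mod 13:
  α_1 = 11: Horner steps 10 → 1 → 0, so m(11) = 0.
  α_2 = 2: Horner steps 10 → 2 → 6, so m(2) = 6.
  α_3 = 10: Horner steps 10 → 4 → 3, so m(10) = 3.
  α_4 = 1: Horner steps 10 → 5 → 7, so m(1) = 7.
  α_5 = 9: Horner steps 10 → 7 → 0, so m(9) = 0.
  α_6 = 8: Horner steps 10 → 10 → 4, so m(8) = 4.
Codeword c = [0, 6, 3, 7, 0, 4] ∈ F_13^6.


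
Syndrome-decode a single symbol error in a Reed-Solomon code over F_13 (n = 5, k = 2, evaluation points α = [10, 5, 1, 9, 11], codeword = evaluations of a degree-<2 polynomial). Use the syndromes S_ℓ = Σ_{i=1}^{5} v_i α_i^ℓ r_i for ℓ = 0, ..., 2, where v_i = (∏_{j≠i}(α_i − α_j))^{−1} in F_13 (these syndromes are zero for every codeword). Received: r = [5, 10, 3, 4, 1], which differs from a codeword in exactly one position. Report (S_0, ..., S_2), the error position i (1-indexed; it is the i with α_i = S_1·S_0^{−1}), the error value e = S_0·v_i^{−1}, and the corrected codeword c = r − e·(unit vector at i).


S = (5, 11, 6), error at position 1, error magnitude e = 9, c = [9, 10, 3, 4, 1].

Step 1: column multipliers v_i = (∏_{j≠i}(α_i − α_j))^{−1} mod 13.
  i = 1 (α = 10): (10−5)(10−1)(10−9)(10−11) = 5·9·1·(−1) = −45 ≡ 7, so v_1 = 7^{−1} = 2 (mod 13).
  i = 2 (α = 5): (5−10)(5−1)(5−9)(5−11) = (−5)·4·(−4)·(−6) = −480 ≡ 1, so v_2 = 1^{−1} = 1 (mod 13).
  i = 3 (α = 1): (1−10)(1−5)(1−9)(1−11) = (−9)·(−4)·(−8)·(−10) = 2880 ≡ 7, so v_3 = 7^{−1} = 2 (mod 13).
  i = 4 (α = 9): (9−10)(9−5)(9−1)(9−11) = (−1)·4·8·(−2) = 64 ≡ 12, so v_4 = 12^{−1} = 12 (mod 13).
  i = 5 (α = 11): (11−10)(11−5)(11−1)(11−9) = 1·6·10·2 = 120 ≡ 3, so v_5 = 3^{−1} = 9 (mod 13).
  v = [2, 1, 2, 12, 9].
Step 2: syndromes of r = [5, 10, 3, 4, 1] (all sums mod 13).
  S_0 = Σ v_i r_i = 2·5 + 1·10 + 2·3 + 12·4 + 9·1 = 83 ≡ 5.
  S_1 = Σ v_i α_i r_i = 2·10·5 + 1·5·10 + 2·1·3 + 12·9·4 + 9·11·1 = 687 ≡ 11.
  α_i^2 mod 13 = [9, 12, 1, 3, 4].
  S_2 = Σ v_i α_i^2 r_i = 2·9·5 + 1·12·10 + 2·1·3 + 12·3·4 + 9·4·1 = 396 ≡ 6.
  S = (5, 11, 6) ≠ 0, so r is not a codeword (an error is present).
Step 3: locate the error. For a single error e at position i, S_ℓ = v_i·e·α_i^ℓ, so α_err = S_1/S_0.
  S_0^{−1} = 5^{−1} = 8 (mod 13), so α_err = 11·8 = 88 ≡ 10 = α_1. Error position i = 1.
  Consistency check: S_2/S_1 = 6·6 = 36 ≡ 10 = α_err ✓ (single-error assumption holds).
Step 4: error magnitude e = S_0/v_1 = S_0·∏_{j≠1}(α_1 − α_j) = 5·7 = 35 ≡ 9 (mod 13).
Step 5: correct position 1: c_1 = r_1 − e = 5 − 9 ≡ 9 (mod 13). Hence c = [9, 10, 3, 4, 1].
  Check: interpolating c through the α_i gives m(x) = 11 + 5·x (degree < 2) with m(α_i) = c_i for every i, so c is indeed a codeword.


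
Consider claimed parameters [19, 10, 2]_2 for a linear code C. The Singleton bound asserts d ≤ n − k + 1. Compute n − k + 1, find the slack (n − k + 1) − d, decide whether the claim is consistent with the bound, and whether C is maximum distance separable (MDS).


Singleton RHS = n − k + 1 = 10, slack = 8, bound satisfied, not MDS.

Singleton bound: d ≤ n − k + 1.
Here n = 19, k = 10, so n − k + 1 = 10.
Given d = 2, check d ≤ 10: YES.
Slack = (n − k + 1) − d = 8.
The code is NOT MDS (slack = 8 > 0).
Description: the claimed parameters are [19, 10, 2]_2; such a code would be non-MDS.


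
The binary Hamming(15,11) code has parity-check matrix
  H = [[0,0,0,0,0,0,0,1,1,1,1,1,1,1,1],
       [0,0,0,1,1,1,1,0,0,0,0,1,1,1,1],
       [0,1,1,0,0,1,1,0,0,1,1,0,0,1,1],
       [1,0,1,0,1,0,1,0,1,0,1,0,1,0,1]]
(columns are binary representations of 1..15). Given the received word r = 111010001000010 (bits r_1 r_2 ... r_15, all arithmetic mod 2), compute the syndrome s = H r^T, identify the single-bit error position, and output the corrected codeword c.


s = (0, 0, 1, 0)^T, error position = 2, corrected codeword c = 101010001000010

Compute s = H r^T mod 2 one row at a time:
  s_1 = 0 + 1 + 0 + 0 + 0 + 0 + 1 + 0 = 2 ≡ 0 (mod 2).
  s_2 = 0 + 1 + 0 + 0 + 0 + 0 + 1 + 0 = 2 ≡ 0 (mod 2).
  s_3 = 1 + 1 + 0 + 0 + 0 + 0 + 1 + 0 = 3 ≡ 1 (mod 2).
  s_4 = 1 + 1 + 1 + 0 + 1 + 0 + 0 + 0 = 4 ≡ 0 (mod 2).
s = (0, 0, 1, 0)^T — this equals column 2 of H (binary 0010), so error is at position 2.
Correct: flip bit 2 of r = 111010001000010 to get c = 101010001000010.


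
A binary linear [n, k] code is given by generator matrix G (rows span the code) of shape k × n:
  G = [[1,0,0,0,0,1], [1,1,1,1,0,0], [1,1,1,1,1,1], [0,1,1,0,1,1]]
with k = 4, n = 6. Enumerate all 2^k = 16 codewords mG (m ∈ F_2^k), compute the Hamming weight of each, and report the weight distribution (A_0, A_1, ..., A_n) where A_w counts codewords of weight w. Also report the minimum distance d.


Weight distribution: A_0 = 1, A_2 = 7, A_4 = 7, A_6 = 1. Minimum distance d = 2.

Enumerate all 2^4 = 16 messages m ∈ F_2^4.
For each, compute codeword c = mG in F_2^6, then tally its weight.
  m = 0000 → c = 000000, weight = 0.
  m = 1000 → c = 100001, weight = 2.
  m = 0100 → c = 111100, weight = 4.
  m = 1100 → c = 011101, weight = 4.
  m = 0010 → c = 111111, weight = 6.
  m = 1010 → c = 011110, weight = 4.
  m = 0110 → c = 000011, weight = 2.
  m = 1110 → c = 100010, weight = 2.
  m = 0001 → c = 011011, weight = 4.
  m = 1001 → c = 111010, weight = 4.
  m = 0101 → c = 100111, weight = 4.
  m = 1101 → c = 000110, weight = 2.
  m = 0011 → c = 100100, weight = 2.
  m = 1011 → c = 000101, weight = 2.
  m = 0111 → c = 011000, weight = 2.
  m = 1111 → c = 111001, weight = 4.
Tally weights:
  weight 0: 1 codewords.
  weight 2: 7 codewords.
  weight 4: 7 codewords.
  weight 6: 1 codewords.
Minimum distance d = smallest w > 0 with A_w > 0 = 2.
Sanity: Σ A_w = 16 = 2^4 = 16 ✓.


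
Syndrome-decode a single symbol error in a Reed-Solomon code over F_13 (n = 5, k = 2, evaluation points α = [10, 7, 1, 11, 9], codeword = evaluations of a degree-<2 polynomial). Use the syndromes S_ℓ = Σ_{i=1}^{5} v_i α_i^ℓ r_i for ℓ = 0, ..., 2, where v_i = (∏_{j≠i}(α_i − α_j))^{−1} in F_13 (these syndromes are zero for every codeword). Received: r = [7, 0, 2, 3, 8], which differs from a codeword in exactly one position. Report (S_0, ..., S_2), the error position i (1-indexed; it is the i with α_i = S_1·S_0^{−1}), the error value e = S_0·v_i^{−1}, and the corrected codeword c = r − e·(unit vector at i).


S = (5, 11, 6), error at position 1, error magnitude e = 8, c = [12, 0, 2, 3, 8].

Step 1: column multipliers v_i = (∏_{j≠i}(α_i − α_j))^{−1} mod 13.
  i = 1 (α = 10): (10−7)(10−1)(10−11)(10−9) = 3·9·(−1)·1 = −27 ≡ 12, so v_1 = 12^{−1} = 12 (mod 13).
  i = 2 (α = 7): (7−10)(7−1)(7−11)(7−9) = (−3)·6·(−4)·(−2) = −144 ≡ 12, so v_2 = 12^{−1} = 12 (mod 13).
  i = 3 (α = 1): (1−10)(1−7)(1−11)(1−9) = (−9)·(−6)·(−10)·(−8) = 4320 ≡ 4, so v_3 = 4^{−1} = 10 (mod 13).
  i = 4 (α = 11): (11−10)(11−7)(11−1)(11−9) = 1·4·10·2 = 80 ≡ 2, so v_4 = 2^{−1} = 7 (mod 13).
  i = 5 (α = 9): (9−10)(9−7)(9−1)(9−11) = (−1)·2·8·(−2) = 32 ≡ 6, so v_5 = 6^{−1} = 11 (mod 13).
  v = [12, 12, 10, 7, 11].
Step 2: syndromes of r = [7, 0, 2, 3, 8] (all sums mod 13).
  S_0 = Σ v_i r_i = 12·7 + 12·0 + 10·2 + 7·3 + 11·8 = 213 ≡ 5.
  S_1 = Σ v_i α_i r_i = 12·10·7 + 12·7·0 + 10·1·2 + 7·11·3 + 11·9·8 = 1883 ≡ 11.
  α_i^2 mod 13 = [9, 10, 1, 4, 3].
  S_2 = Σ v_i α_i^2 r_i = 12·9·7 + 12·10·0 + 10·1·2 + 7·4·3 + 11·3·8 = 1124 ≡ 6.
  S = (5, 11, 6) ≠ 0, so r is not a codeword (an error is present).
Step 3: locate the error. For a single error e at position i, S_ℓ = v_i·e·α_i^ℓ, so α_err = S_1/S_0.
  S_0^{−1} = 5^{−1} = 8 (mod 13), so α_err = 11·8 = 88 ≡ 10 = α_1. Error position i = 1.
  Consistency check: S_2/S_1 = 6·6 = 36 ≡ 10 = α_err ✓ (single-error assumption holds).
Step 4: error magnitude e = S_0/v_1 = S_0·∏_{j≠1}(α_1 − α_j) = 5·12 = 60 ≡ 8 (mod 13).
Step 5: correct position 1: c_1 = r_1 − e = 7 − 8 ≡ 12 (mod 13). Hence c = [12, 0, 2, 3, 8].
  Check: interpolating c through the α_i gives m(x) = 11 + 4·x (degree < 2) with m(α_i) = c_i for every i, so c is indeed a codeword.


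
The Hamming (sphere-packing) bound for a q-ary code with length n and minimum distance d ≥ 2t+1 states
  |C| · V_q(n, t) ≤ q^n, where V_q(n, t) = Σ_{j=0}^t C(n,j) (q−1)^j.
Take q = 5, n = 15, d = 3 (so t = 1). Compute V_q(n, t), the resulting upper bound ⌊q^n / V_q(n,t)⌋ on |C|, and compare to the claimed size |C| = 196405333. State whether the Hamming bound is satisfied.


V_q(n, t) = 61, q^n = 30517578125, Hamming bound = 500288165, |C| = 196405333 ≤ bound (satisfied).

Step 1: Compute V_q(n, t) = Σ_{j=0}^1 C(n, j) (q−1)^j.
  j = 0: C(15,0)·(4)^0 = 1·1 = 1.
  j = 1: C(15,1)·(4)^1 = 15·4 = 60.
  V_q(n, t) = 1 + 60 = 61.
Step 2: q^n = 5^15 = 30517578125.
Step 3: Hamming bound ⌊q^n / V_q(n,t)⌋ = ⌊30517578125/61⌋ = 500288165.
Step 4: Compare |C| = 196405333 to 500288165: satisfied.
The claimed |C| lies below the Hamming bound.


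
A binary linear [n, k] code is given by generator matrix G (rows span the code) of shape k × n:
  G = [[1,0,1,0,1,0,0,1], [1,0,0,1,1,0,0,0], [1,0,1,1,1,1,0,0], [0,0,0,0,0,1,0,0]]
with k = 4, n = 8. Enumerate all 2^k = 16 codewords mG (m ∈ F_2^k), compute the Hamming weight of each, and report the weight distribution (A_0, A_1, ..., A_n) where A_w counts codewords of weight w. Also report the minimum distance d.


Weight distribution: A_0 = 1, A_1 = 2, A_2 = 2, A_3 = 4, A_4 = 5, A_5 = 2. Minimum distance d = 1.

Enumerate all 2^4 = 16 messages m ∈ F_2^4.
For each, compute codeword c = mG in F_2^8, then tally its weight.
  m = 0000 → c = 00000000, weight = 0.
  m = 1000 → c = 10101001, weight = 4.
  m = 0100 → c = 10011000, weight = 3.
  m = 1100 → c = 00110001, weight = 3.
  m = 0010 → c = 10111100, weight = 5.
  m = 1010 → c = 00010101, weight = 3.
  m = 0110 → c = 00100100, weight = 2.
  m = 1110 → c = 10001101, weight = 4.
  m = 0001 → c = 00000100, weight = 1.
  m = 1001 → c = 10101101, weight = 5.
  m = 0101 → c = 10011100, weight = 4.
  m = 1101 → c = 00110101, weight = 4.
  m = 0011 → c = 10111000, weight = 4.
  m = 1011 → c = 00010001, weight = 2.
  m = 0111 → c = 00100000, weight = 1.
  m = 1111 → c = 10001001, weight = 3.
Tally weights:
  weight 0: 1 codewords.
  weight 1: 2 codewords.
  weight 2: 2 codewords.
  weight 3: 4 codewords.
  weight 4: 5 codewords.
  weight 5: 2 codewords.
Minimum distance d = smallest w > 0 with A_w > 0 = 1.
Sanity: Σ A_w = 16 = 2^4 = 16 ✓.


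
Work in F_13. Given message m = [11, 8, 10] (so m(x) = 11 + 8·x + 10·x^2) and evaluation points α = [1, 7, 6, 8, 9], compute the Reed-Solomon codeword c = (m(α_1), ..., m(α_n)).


c = [3, 11, 3, 0, 9]

Message polynomial: m(x) = 11 + 8·x + 10·x^2 (mod 13).
For each evaluation point α_i, compute m(α_i) mod 13:
  α_1 = 1: Horner steps 10 → 5 → 3, so m(1) = 3.
  α_2 = 7: Horner steps 10 → 0 → 11, so m(7) = 11.
  α_3 = 6: Horner steps 10 → 3 → 3, so m(6) = 3.
  α_4 = 8: Horner steps 10 → 10 → 0, so m(8) = 0.
  α_5 = 9: Horner steps 10 → 7 → 9, so m(9) = 9.
Codeword c = [3, 11, 3, 0, 9] ∈ F_13^5.


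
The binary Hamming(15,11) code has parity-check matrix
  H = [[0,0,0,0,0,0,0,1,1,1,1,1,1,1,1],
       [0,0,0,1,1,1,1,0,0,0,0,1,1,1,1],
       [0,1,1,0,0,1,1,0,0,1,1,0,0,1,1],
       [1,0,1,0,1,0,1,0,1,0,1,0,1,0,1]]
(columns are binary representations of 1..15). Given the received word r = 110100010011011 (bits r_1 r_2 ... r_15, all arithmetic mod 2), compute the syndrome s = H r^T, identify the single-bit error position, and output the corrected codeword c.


s = (1, 0, 0, 1)^T, error position = 9, corrected codeword c = 110100011011011

Compute s = H r^T mod 2 one row at a time:
  s_1 = 1 + 0 + 0 + 1 + 1 + 0 + 1 + 1 = 5 ≡ 1 (mod 2).
  s_2 = 1 + 0 + 0 + 0 + 1 + 0 + 1 + 1 = 4 ≡ 0 (mod 2).
  s_3 = 1 + 0 + 0 + 0 + 0 + 1 + 1 + 1 = 4 ≡ 0 (mod 2).
  s_4 = 1 + 0 + 0 + 0 + 0 + 1 + 0 + 1 = 3 ≡ 1 (mod 2).
s = (1, 0, 0, 1)^T — this equals column 9 of H (binary 1001), so error is at position 9.
Correct: flip bit 9 of r = 110100010011011 to get c = 110100011011011.


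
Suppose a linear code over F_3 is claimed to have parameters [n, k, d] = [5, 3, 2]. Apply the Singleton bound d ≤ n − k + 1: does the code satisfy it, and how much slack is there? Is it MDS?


Singleton RHS = n − k + 1 = 3, slack = 1, bound satisfied, not MDS.

Singleton bound: d ≤ n − k + 1.
Here n = 5, k = 3, so n − k + 1 = 3.
Given d = 2, check d ≤ 3: YES.
Slack = (n − k + 1) − d = 1.
The code is NOT MDS (slack = 1 > 0).
Description: the claimed parameters are [5, 3, 2]_3; such a code would be non-MDS.


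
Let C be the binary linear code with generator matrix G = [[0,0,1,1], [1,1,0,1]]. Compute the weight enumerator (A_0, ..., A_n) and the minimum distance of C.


Weight distribution: A_0 = 1, A_2 = 1, A_3 = 2. Minimum distance d = 2.

Enumerate all 2^2 = 4 messages m ∈ F_2^2.
For each, compute codeword c = mG in F_2^4, then tally its weight.
  m = 00 → c = 0000, weight = 0.
  m = 10 → c = 0011, weight = 2.
  m = 01 → c = 1101, weight = 3.
  m = 11 → c = 1110, weight = 3.
Tally weights:
  weight 0: 1 codewords.
  weight 2: 1 codewords.
  weight 3: 2 codewords.
Minimum distance d = smallest w > 0 with A_w > 0 = 2.
Sanity: Σ A_w = 4 = 2^2 = 4 ✓.


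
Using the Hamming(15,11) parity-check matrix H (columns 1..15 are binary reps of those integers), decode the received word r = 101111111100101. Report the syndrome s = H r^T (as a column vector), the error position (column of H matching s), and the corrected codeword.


s = (1, 0, 1, 1)^T, error position = 11, corrected codeword c = 101111111110101

Compute s = H r^T mod 2 one row at a time:
  s_1 = 1 + 1 + 1 + 0 + 0 + 1 + 0 + 1 = 5 ≡ 1 (mod 2).
  s_2 = 1 + 1 + 1 + 1 + 0 + 1 + 0 + 1 = 6 ≡ 0 (mod 2).
  s_3 = 0 + 1 + 1 + 1 + 1 + 0 + 0 + 1 = 5 ≡ 1 (mod 2).
  s_4 = 1 + 1 + 1 + 1 + 1 + 0 + 1 + 1 = 7 ≡ 1 (mod 2).
s = (1, 0, 1, 1)^T — this equals column 11 of H (binary 1011), so error is at position 11.
Correct: flip bit 11 of r = 101111111100101 to get c = 101111111110101.


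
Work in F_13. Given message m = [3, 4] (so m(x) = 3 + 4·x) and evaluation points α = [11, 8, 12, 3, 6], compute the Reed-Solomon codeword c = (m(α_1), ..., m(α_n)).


c = [8, 9, 12, 2, 1]

Message polynomial: m(x) = 3 + 4·x (mod 13).
For each evaluation point α_i, compute m(α_i) mod 13:
  α_1 = 11: Horner steps 4 → 8, so m(11) = 8.
  α_2 = 8: Horner steps 4 → 9, so m(8) = 9.
  α_3 = 12: Horner steps 4 → 12, so m(12) = 12.
  α_4 = 3: Horner steps 4 → 2, so m(3) = 2.
  α_5 = 6: Horner steps 4 → 1, so m(6) = 1.
Codeword c = [8, 9, 12, 2, 1] ∈ F_13^5.


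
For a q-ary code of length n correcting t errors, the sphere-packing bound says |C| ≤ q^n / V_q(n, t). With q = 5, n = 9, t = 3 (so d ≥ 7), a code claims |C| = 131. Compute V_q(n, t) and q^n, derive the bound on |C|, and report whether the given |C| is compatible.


V_q(n, t) = 5989, q^n = 1953125, Hamming bound = 326, |C| = 131 ≤ bound (satisfied).

Step 1: Compute V_q(n, t) = Σ_{j=0}^3 C(n, j) (q−1)^j.
  j = 0: C(9,0)·(4)^0 = 1·1 = 1.
  j = 1: C(9,1)·(4)^1 = 9·4 = 36.
  j = 2: C(9,2)·(4)^2 = 36·16 = 576.
  j = 3: C(9,3)·(4)^3 = 84·64 = 5376.
  V_q(n, t) = 1 + 36 + 576 + 5376 = 5989.
Step 2: q^n = 5^9 = 1953125.
Step 3: Hamming bound ⌊q^n / V_q(n,t)⌋ = ⌊1953125/5989⌋ = 326.
Step 4: Compare |C| = 131 to 326: satisfied.
The claimed |C| lies below the Hamming bound.


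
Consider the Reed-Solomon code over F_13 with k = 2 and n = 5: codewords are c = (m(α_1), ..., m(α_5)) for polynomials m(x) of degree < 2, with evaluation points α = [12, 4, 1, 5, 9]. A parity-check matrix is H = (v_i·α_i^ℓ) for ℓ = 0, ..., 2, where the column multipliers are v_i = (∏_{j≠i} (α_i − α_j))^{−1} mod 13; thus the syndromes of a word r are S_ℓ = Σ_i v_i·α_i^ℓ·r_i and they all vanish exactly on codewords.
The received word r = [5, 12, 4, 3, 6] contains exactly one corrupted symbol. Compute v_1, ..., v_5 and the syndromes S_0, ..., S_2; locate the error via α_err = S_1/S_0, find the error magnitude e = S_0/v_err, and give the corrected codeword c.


S = (10, 10, 10), error at position 3, error magnitude e = 4, c = [5, 12, 0, 3, 6].

Step 1: column multipliers v_i = (∏_{j≠i}(α_i − α_j))^{−1} mod 13.
  i = 1 (α = 12): (12−4)(12−1)(12−5)(12−9) = 8·11·7·3 = 1848 ≡ 2, so v_1 = 2^{−1} = 7 (mod 13).
  i = 2 (α = 4): (4−12)(4−1)(4−5)(4−9) = (−8)·3·(−1)·(−5) = −120 ≡ 10, so v_2 = 10^{−1} = 4 (mod 13).
  i = 3 (α = 1): (1−12)(1−4)(1−5)(1−9) = (−11)·(−3)·(−4)·(−8) = 1056 ≡ 3, so v_3 = 3^{−1} = 9 (mod 13).
  i = 4 (α = 5): (5−12)(5−4)(5−1)(5−9) = (−7)·1·4·(−4) = 112 ≡ 8, so v_4 = 8^{−1} = 5 (mod 13).
  i = 5 (α = 9): (9−12)(9−4)(9−1)(9−5) = (−3)·5·8·4 = −480 ≡ 1, so v_5 = 1^{−1} = 1 (mod 13).
  v = [7, 4, 9, 5, 1].
Step 2: syndromes of r = [5, 12, 4, 3, 6] (all sums mod 13).
  S_0 = Σ v_i r_i = 7·5 + 4·12 + 9·4 + 5·3 + 1·6 = 140 ≡ 10.
  S_1 = Σ v_i α_i r_i = 7·12·5 + 4·4·12 + 9·1·4 + 5·5·3 + 1·9·6 = 777 ≡ 10.
  α_i^2 mod 13 = [1, 3, 1, 12, 3].
  S_2 = Σ v_i α_i^2 r_i = 7·1·5 + 4·3·12 + 9·1·4 + 5·12·3 + 1·3·6 = 413 ≡ 10.
  S = (10, 10, 10) ≠ 0, so r is not a codeword (an error is present).
Step 3: locate the error. For a single error e at position i, S_ℓ = v_i·e·α_i^ℓ, so α_err = S_1/S_0.
  S_0^{−1} = 10^{−1} = 4 (mod 13), so α_err = 10·4 = 40 ≡ 1 = α_3. Error position i = 3.
  Consistency check: S_2/S_1 = 10·4 = 40 ≡ 1 = α_err ✓ (single-error assumption holds).
Step 4: error magnitude e = S_0/v_3 = S_0·∏_{j≠3}(α_3 − α_j) = 10·3 = 30 ≡ 4 (mod 13).
Step 5: correct position 3: c_3 = r_3 − e = 4 − 4 ≡ 0 (mod 13). Hence c = [5, 12, 0, 3, 6].
  Check: interpolating c through the α_i gives m(x) = 9 + 4·x (degree < 2) with m(α_i) = c_i for every i, so c is indeed a codeword.


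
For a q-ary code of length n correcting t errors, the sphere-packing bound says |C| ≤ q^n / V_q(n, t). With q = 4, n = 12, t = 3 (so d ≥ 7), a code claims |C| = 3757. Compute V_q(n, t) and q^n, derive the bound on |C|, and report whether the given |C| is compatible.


V_q(n, t) = 6571, q^n = 16777216, Hamming bound = 2553, |C| = 3757 > bound (violated).

Step 1: Compute V_q(n, t) = Σ_{j=0}^3 C(n, j) (q−1)^j.
  j = 0: C(12,0)·(3)^0 = 1·1 = 1.
  j = 1: C(12,1)·(3)^1 = 12·3 = 36.
  j = 2: C(12,2)·(3)^2 = 66·9 = 594.
  j = 3: C(12,3)·(3)^3 = 220·27 = 5940.
  V_q(n, t) = 1 + 36 + 594 + 5940 = 6571.
Step 2: q^n = 4^12 = 16777216.
Step 3: Hamming bound ⌊q^n / V_q(n,t)⌋ = ⌊16777216/6571⌋ = 2553.
Step 4: Compare |C| = 3757 to 2553: violated.
The claimed |C| lies above the Hamming bound, so no 4-ary code of length 12 with d ≥ 7 can have 3757 codewords.


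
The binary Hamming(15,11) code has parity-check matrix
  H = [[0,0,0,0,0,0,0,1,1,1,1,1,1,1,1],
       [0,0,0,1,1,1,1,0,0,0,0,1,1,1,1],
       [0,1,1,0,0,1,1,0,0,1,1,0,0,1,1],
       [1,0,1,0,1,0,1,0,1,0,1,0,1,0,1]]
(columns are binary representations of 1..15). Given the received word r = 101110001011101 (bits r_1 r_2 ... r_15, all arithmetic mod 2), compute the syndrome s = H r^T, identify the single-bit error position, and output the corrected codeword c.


s = (1, 1, 1, 1)^T, error position = 15, corrected codeword c = 101110001011100

Compute s = H r^T mod 2 one row at a time:
  s_1 = 0 + 1 + 0 + 1 + 1 + 1 + 0 + 1 = 5 ≡ 1 (mod 2).
  s_2 = 1 + 1 + 0 + 0 + 1 + 1 + 0 + 1 = 5 ≡ 1 (mod 2).
  s_3 = 0 + 1 + 0 + 0 + 0 + 1 + 0 + 1 = 3 ≡ 1 (mod 2).
  s_4 = 1 + 1 + 1 + 0 + 1 + 1 + 1 + 1 = 7 ≡ 1 (mod 2).
s = (1, 1, 1, 1)^T — this equals column 15 of H (binary 1111), so error is at position 15.
Correct: flip bit 15 of r = 101110001011101 to get c = 101110001011100.


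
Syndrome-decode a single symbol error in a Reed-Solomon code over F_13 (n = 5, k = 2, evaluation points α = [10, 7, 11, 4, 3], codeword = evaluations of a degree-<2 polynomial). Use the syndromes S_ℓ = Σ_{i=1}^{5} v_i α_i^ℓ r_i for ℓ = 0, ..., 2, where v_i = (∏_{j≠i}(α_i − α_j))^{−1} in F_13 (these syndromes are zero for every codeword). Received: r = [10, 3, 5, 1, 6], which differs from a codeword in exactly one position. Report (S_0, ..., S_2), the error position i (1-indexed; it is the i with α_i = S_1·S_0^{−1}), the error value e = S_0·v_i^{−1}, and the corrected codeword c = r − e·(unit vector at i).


S = (4, 2, 1), error at position 2, error magnitude e = 4, c = [10, 12, 5, 1, 6].

Step 1: column multipliers v_i = (∏_{j≠i}(α_i − α_j))^{−1} mod 13.
  i = 1 (α = 10): (10−7)(10−11)(10−4)(10−3) = 3·(−1)·6·7 = −126 ≡ 4, so v_1 = 4^{−1} = 10 (mod 13).
  i = 2 (α = 7): (7−10)(7−11)(7−4)(7−3) = (−3)·(−4)·3·4 = 144 ≡ 1, so v_2 = 1^{−1} = 1 (mod 13).
  i = 3 (α = 11): (11−10)(11−7)(11−4)(11−3) = 1·4·7·8 = 224 ≡ 3, so v_3 = 3^{−1} = 9 (mod 13).
  i = 4 (α = 4): (4−10)(4−7)(4−11)(4−3) = (−6)·(−3)·(−7)·1 = −126 ≡ 4, so v_4 = 4^{−1} = 10 (mod 13).
  i = 5 (α = 3): (3−10)(3−7)(3−11)(3−4) = (−7)·(−4)·(−8)·(−1) = 224 ≡ 3, so v_5 = 3^{−1} = 9 (mod 13).
  v = [10, 1, 9, 10, 9].
Step 2: syndromes of r = [10, 3, 5, 1, 6] (all sums mod 13).
  S_0 = Σ v_i r_i = 10·10 + 1·3 + 9·5 + 10·1 + 9·6 = 212 ≡ 4.
  S_1 = Σ v_i α_i r_i = 10·10·10 + 1·7·3 + 9·11·5 + 10·4·1 + 9·3·6 = 1718 ≡ 2.
  α_i^2 mod 13 = [9, 10, 4, 3, 9].
  S_2 = Σ v_i α_i^2 r_i = 10·9·10 + 1·10·3 + 9·4·5 + 10·3·1 + 9·9·6 = 1626 ≡ 1.
  S = (4, 2, 1) ≠ 0, so r is not a codeword (an error is present).
Step 3: locate the error. For a single error e at position i, S_ℓ = v_i·e·α_i^ℓ, so α_err = S_1/S_0.
  S_0^{−1} = 4^{−1} = 10 (mod 13), so α_err = 2·10 = 20 ≡ 7 = α_2. Error position i = 2.
  Consistency check: S_2/S_1 = 1·7 = 7 ≡ 7 = α_err ✓ (single-error assumption holds).
Step 4: error magnitude e = S_0/v_2 = S_0·∏_{j≠2}(α_2 − α_j) = 4·1 = 4 ≡ 4 (mod 13).
Step 5: correct position 2: c_2 = r_2 − e = 3 − 4 ≡ 12 (mod 13). Hence c = [10, 12, 5, 1, 6].
  Check: interpolating c through the α_i gives m(x) = 8 + 8·x (degree < 2) with m(α_i) = c_i for every i, so c is indeed a codeword.


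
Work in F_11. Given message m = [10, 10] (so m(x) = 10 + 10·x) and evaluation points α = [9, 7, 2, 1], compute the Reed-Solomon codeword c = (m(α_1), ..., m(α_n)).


c = [1, 3, 8, 9]

Message polynomial: m(x) = 10 + 10·x (mod 11).
For each evaluation point α_i, compute m(α_i) mod 11:
  α_1 = 9: Horner steps 10 → 1, so m(9) = 1.
  α_2 = 7: Horner steps 10 → 3, so m(7) = 3.
  α_3 = 2: Horner steps 10 → 8, so m(2) = 8.
  α_4 = 1: Horner steps 10 → 9, so m(1) = 9.
Codeword c = [1, 3, 8, 9] ∈ F_11^4.


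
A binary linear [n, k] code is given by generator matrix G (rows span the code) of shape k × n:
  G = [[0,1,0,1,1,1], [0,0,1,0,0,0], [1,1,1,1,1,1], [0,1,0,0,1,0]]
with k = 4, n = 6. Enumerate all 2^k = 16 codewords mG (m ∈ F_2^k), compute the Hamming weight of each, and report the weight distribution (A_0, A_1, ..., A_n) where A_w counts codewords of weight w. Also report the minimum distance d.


Weight distribution: A_0 = 1, A_1 = 2, A_2 = 3, A_3 = 4, A_4 = 3, A_5 = 2, A_6 = 1. Minimum distance d = 1.

Enumerate all 2^4 = 16 messages m ∈ F_2^4.
For each, compute codeword c = mG in F_2^6, then tally its weight.
  m = 0000 → c = 000000, weight = 0.
  m = 1000 → c = 010111, weight = 4.
  m = 0100 → c = 001000, weight = 1.
  m = 1100 → c = 011111, weight = 5.
  m = 0010 → c = 111111, weight = 6.
  m = 1010 → c = 101000, weight = 2.
  m = 0110 → c = 110111, weight = 5.
  m = 1110 → c = 100000, weight = 1.
  m = 0001 → c = 010010, weight = 2.
  m = 1001 → c = 000101, weight = 2.
  m = 0101 → c = 011010, weight = 3.
  m = 1101 → c = 001101, weight = 3.
  m = 0011 → c = 101101, weight = 4.
  m = 1011 → c = 111010, weight = 4.
  m = 0111 → c = 100101, weight = 3.
  m = 1111 → c = 110010, weight = 3.
Tally weights:
  weight 0: 1 codewords.
  weight 1: 2 codewords.
  weight 2: 3 codewords.
  weight 3: 4 codewords.
  weight 4: 3 codewords.
  weight 5: 2 codewords.
  weight 6: 1 codewords.
Minimum distance d = smallest w > 0 with A_w > 0 = 1.
Sanity: Σ A_w = 16 = 2^4 = 16 ✓.


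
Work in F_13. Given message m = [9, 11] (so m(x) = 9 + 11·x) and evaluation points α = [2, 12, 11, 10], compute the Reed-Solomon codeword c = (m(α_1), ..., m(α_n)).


c = [5, 11, 0, 2]

Message polynomial: m(x) = 9 + 11·x (mod 13).
For each evaluation point α_i, compute m(α_i) mod 13:
  α_1 = 2: Horner steps 11 → 5, so m(2) = 5.
  α_2 = 12: Horner steps 11 → 11, so m(12) = 11.
  α_3 = 11: Horner steps 11 → 0, so m(11) = 0.
  α_4 = 10: Horner steps 11 → 2, so m(10) = 2.
Codeword c = [5, 11, 0, 2] ∈ F_13^4.


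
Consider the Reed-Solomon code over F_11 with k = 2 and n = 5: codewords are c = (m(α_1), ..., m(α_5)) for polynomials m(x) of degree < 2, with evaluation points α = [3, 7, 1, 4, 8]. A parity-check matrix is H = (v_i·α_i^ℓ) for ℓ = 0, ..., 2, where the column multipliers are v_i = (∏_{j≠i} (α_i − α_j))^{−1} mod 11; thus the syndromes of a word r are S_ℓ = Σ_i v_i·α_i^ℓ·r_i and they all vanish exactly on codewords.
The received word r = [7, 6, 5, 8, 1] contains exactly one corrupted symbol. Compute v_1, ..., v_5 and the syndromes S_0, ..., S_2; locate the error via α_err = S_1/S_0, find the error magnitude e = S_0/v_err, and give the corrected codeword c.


S = (10, 4, 6), error at position 2, error magnitude e = 6, c = [7, 0, 5, 8, 1].

Step 1: column multipliers v_i = (∏_{j≠i}(α_i − α_j))^{−1} mod 11.
  i = 1 (α = 3): (3−7)(3−1)(3−4)(3−8) = (−4)·2·(−1)·(−5) = −40 ≡ 4, so v_1 = 4^{−1} = 3 (mod 11).
  i = 2 (α = 7): (7−3)(7−1)(7−4)(7−8) = 4·6·3·(−1) = −72 ≡ 5, so v_2 = 5^{−1} = 9 (mod 11).
  i = 3 (α = 1): (1−3)(1−7)(1−4)(1−8) = (−2)·(−6)·(−3)·(−7) = 252 ≡ 10, so v_3 = 10^{−1} = 10 (mod 11).
  i = 4 (α = 4): (4−3)(4−7)(4−1)(4−8) = 1·(−3)·3·(−4) = 36 ≡ 3, so v_4 = 3^{−1} = 4 (mod 11).
  i = 5 (α = 8): (8−3)(8−7)(8−1)(8−4) = 5·1·7·4 = 140 ≡ 8, so v_5 = 8^{−1} = 7 (mod 11).
  v = [3, 9, 10, 4, 7].
Step 2: syndromes of r = [7, 6, 5, 8, 1] (all sums mod 11).
  S_0 = Σ v_i r_i = 3·7 + 9·6 + 10·5 + 4·8 + 7·1 = 164 ≡ 10.
  S_1 = Σ v_i α_i r_i = 3·3·7 + 9·7·6 + 10·1·5 + 4·4·8 + 7·8·1 = 675 ≡ 4.
  α_i^2 mod 11 = [9, 5, 1, 5, 9].
  S_2 = Σ v_i α_i^2 r_i = 3·9·7 + 9·5·6 + 10·1·5 + 4·5·8 + 7·9·1 = 732 ≡ 6.
  S = (10, 4, 6) ≠ 0, so r is not a codeword (an error is present).
Step 3: locate the error. For a single error e at position i, S_ℓ = v_i·e·α_i^ℓ, so α_err = S_1/S_0.
  S_0^{−1} = 10^{−1} = 10 (mod 11), so α_err = 4·10 = 40 ≡ 7 = α_2. Error position i = 2.
  Consistency check: S_2/S_1 = 6·3 = 18 ≡ 7 = α_err ✓ (single-error assumption holds).
Step 4: error magnitude e = S_0/v_2 = S_0·∏_{j≠2}(α_2 − α_j) = 10·5 = 50 ≡ 6 (mod 11).
Step 5: correct position 2: c_2 = r_2 − e = 6 − 6 ≡ 0 (mod 11). Hence c = [7, 0, 5, 8, 1].
  Check: interpolating c through the α_i gives m(x) = 4 + 1·x (degree < 2) with m(α_i) = c_i for every i, so c is indeed a codeword.


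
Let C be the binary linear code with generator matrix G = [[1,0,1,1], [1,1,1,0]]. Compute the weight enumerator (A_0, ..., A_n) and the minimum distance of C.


Weight distribution: A_0 = 1, A_2 = 1, A_3 = 2. Minimum distance d = 2.

Enumerate all 2^2 = 4 messages m ∈ F_2^2.
For each, compute codeword c = mG in F_2^4, then tally its weight.
  m = 00 → c = 0000, weight = 0.
  m = 10 → c = 1011, weight = 3.
  m = 01 → c = 1110, weight = 3.
  m = 11 → c = 0101, weight = 2.
Tally weights:
  weight 0: 1 codewords.
  weight 2: 1 codewords.
  weight 3: 2 codewords.
Minimum distance d = smallest w > 0 with A_w > 0 = 2.
Sanity: Σ A_w = 4 = 2^2 = 4 ✓.


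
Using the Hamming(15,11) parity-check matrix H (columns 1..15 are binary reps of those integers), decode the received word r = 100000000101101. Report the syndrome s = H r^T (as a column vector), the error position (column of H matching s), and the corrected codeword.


s = (0, 1, 0, 1)^T, error position = 5, corrected codeword c = 100010000101101

Compute s = H r^T mod 2 one row at a time:
  s_1 = 0 + 0 + 1 + 0 + 1 + 1 + 0 + 1 = 4 ≡ 0 (mod 2).
  s_2 = 0 + 0 + 0 + 0 + 1 + 1 + 0 + 1 = 3 ≡ 1 (mod 2).
  s_3 = 0 + 0 + 0 + 0 + 1 + 0 + 0 + 1 = 2 ≡ 0 (mod 2).
  s_4 = 1 + 0 + 0 + 0 + 0 + 0 + 1 + 1 = 3 ≡ 1 (mod 2).
s = (0, 1, 0, 1)^T — this equals column 5 of H (binary 0101), so error is at position 5.
Correct: flip bit 5 of r = 100000000101101 to get c = 100010000101101.


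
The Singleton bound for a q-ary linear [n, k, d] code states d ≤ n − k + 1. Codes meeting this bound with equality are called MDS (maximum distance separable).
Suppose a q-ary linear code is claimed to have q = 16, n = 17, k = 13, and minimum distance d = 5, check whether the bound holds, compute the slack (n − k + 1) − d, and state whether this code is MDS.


Singleton RHS = n − k + 1 = 5, slack = 0, bound satisfied, MDS.

Singleton bound: d ≤ n − k + 1.
Here n = 17, k = 13, so n − k + 1 = 5.
Given d = 5, check d ≤ 5: YES.
Slack = (n − k + 1) − d = 0.
The code is MDS (slack = 0).
Description: the claimed parameters are [17, 13, 5]_16; such a code would be MDS (meets Singleton bound).
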